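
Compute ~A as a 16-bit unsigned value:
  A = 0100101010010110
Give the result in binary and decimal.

Flip each bit (0->1, 1->0):
  0100101010010110
  1011010101101001

Answer: 1011010101101001 (46441)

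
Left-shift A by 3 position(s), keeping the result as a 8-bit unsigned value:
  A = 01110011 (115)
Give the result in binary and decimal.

Shift left by 3: drop the top 3 bit(s), append 3 zero(s) on the right.
  01110011  ->  discard [011], keep [10011], append 000
= 10011000

Answer: 10011000 (152)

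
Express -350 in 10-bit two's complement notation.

1. Binary of +350:  0101011110
2. Invert bits:     1010100001
3. Add 1:           1010100010

Answer: 1010100010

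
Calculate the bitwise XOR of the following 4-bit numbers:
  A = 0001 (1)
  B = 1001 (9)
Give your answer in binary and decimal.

Apply ^ to each column (1 where bits differ):
  0001
^ 1001
------
  1000

Answer: 1000 (8)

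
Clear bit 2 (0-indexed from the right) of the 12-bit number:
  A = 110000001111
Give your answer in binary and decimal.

Mask = ~(1 << 2) = 111111111011
Bit 2 of A is 1, so AND-ing with the mask clears it to 0.
  110000001111
& 111111111011
--------------
  110000001011

Answer: 110000001011 (3083)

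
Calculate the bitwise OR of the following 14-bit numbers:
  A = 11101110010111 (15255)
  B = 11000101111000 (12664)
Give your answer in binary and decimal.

Apply | to each column (1 where either bit is 1):
  11101110010111
| 11000101111000
----------------
  11101111111111

Answer: 11101111111111 (15359)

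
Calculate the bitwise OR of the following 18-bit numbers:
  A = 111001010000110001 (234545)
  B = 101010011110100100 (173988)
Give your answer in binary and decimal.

Apply | to each column (1 where either bit is 1):
  111001010000110001
| 101010011110100100
--------------------
  111011011110110101

Answer: 111011011110110101 (243637)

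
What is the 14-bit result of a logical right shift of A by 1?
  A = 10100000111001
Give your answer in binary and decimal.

Logical shift right by 1: drop the bottom 1 bit(s), prepend 1 zero(s) on the left.
  10100000111001  ->  keep [1010000011100], discard [1], prepend 0
= 01010000011100

Answer: 01010000011100 (5148)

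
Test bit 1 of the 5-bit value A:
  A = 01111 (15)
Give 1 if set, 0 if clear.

Bit 1 is the 2nd from the right.
  01111
     ^
That bit is 1.

Answer: 1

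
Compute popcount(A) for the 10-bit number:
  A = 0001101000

0001101000
1-bits at positions (from bit 0 = LSB): 3, 5, 6
Count = 3

Answer: 3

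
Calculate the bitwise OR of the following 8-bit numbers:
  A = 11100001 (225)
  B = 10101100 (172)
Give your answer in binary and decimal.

Apply | to each column (1 where either bit is 1):
  11100001
| 10101100
----------
  11101101

Answer: 11101101 (237)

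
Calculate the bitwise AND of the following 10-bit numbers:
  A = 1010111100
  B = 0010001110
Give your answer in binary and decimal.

Apply & to each column (1 only where both bits are 1):
  1010111100
& 0010001110
------------
  0010001100

Answer: 0010001100 (140)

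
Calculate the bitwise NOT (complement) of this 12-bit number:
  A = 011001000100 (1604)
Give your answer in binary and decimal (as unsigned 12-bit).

Flip each bit (0->1, 1->0):
  011001000100
  100110111011

Answer: 100110111011 (2491)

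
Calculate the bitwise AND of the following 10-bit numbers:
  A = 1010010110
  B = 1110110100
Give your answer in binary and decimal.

Apply & to each column (1 only where both bits are 1):
  1010010110
& 1110110100
------------
  1010010100

Answer: 1010010100 (660)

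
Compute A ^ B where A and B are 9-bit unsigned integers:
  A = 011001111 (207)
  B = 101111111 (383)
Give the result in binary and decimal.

Apply ^ to each column (1 where bits differ):
  011001111
^ 101111111
-----------
  110110000

Answer: 110110000 (432)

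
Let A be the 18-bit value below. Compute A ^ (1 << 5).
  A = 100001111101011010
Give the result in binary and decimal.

Mask = 1 << 5 = 000000000000100000
Bit 5 of A is 0; XOR with the mask flips it to 1.
  100001111101011010
^ 000000000000100000
--------------------
  100001111101111010

Answer: 100001111101111010 (139130)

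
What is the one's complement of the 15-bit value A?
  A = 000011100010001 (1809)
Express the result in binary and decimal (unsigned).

Flip each bit (0->1, 1->0):
  000011100010001
  111100011101110

Answer: 111100011101110 (30958)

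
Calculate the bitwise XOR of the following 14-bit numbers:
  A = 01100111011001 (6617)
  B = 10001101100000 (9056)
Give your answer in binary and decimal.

Apply ^ to each column (1 where bits differ):
  01100111011001
^ 10001101100000
----------------
  11101010111001

Answer: 11101010111001 (15033)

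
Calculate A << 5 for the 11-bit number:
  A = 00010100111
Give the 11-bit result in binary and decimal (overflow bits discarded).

Shift left by 5: drop the top 5 bit(s), append 5 zero(s) on the right.
  00010100111  ->  discard [00010], keep [100111], append 00000
= 10011100000

Answer: 10011100000 (1248)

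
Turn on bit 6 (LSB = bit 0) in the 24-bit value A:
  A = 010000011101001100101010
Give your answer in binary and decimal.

Mask = 1 << 6 = 000000000000000001000000
Bit 6 of A is 0, so OR-ing with the mask flips it to 1.
  010000011101001100101010
| 000000000000000001000000
--------------------------
  010000011101001101101010

Answer: 010000011101001101101010 (4313962)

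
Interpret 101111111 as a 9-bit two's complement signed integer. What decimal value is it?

MSB is 1, so the value is negative. Find the magnitude:
1. Invert bits:  010000000
2. Add 1:        010000001  = 129
3. Apply sign:   -129

Answer: -129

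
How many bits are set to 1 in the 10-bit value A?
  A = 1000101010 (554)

1000101010
1-bits at positions (from bit 0 = LSB): 1, 3, 5, 9
Count = 4

Answer: 4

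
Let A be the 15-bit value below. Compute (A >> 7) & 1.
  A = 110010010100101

Bit 7 is the 8th from the right.
  110010010100101
         ^
That bit is 1.

Answer: 1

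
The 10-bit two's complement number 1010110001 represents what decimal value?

MSB is 1, so the value is negative. Find the magnitude:
1. Invert bits:  0101001110
2. Add 1:        0101001111  = 335
3. Apply sign:   -335

Answer: -335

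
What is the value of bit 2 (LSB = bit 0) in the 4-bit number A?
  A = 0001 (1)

Bit 2 is the 3rd from the right.
  0001
   ^
That bit is 0.

Answer: 0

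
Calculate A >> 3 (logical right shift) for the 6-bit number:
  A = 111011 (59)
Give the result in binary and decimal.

Logical shift right by 3: drop the bottom 3 bit(s), prepend 3 zero(s) on the left.
  111011  ->  keep [111], discard [011], prepend 000
= 000111

Answer: 000111 (7)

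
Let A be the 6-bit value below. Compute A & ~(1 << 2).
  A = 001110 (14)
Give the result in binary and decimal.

Mask = ~(1 << 2) = 111011
Bit 2 of A is 1, so AND-ing with the mask clears it to 0.
  001110
& 111011
--------
  001010

Answer: 001010 (10)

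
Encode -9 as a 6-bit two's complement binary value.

1. Binary of +9:  001001
2. Invert bits:     110110
3. Add 1:           110111

Answer: 110111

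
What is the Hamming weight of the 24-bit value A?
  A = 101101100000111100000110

101101100000111100000110
1-bits at positions (from bit 0 = LSB): 1, 2, 8, 9, 10, 11, 17, 18, 20, 21, 23
Count = 11

Answer: 11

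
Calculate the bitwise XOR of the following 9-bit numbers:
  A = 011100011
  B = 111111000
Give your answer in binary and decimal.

Apply ^ to each column (1 where bits differ):
  011100011
^ 111111000
-----------
  100011011

Answer: 100011011 (283)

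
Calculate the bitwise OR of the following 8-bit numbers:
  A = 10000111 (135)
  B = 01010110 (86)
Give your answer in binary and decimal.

Apply | to each column (1 where either bit is 1):
  10000111
| 01010110
----------
  11010111

Answer: 11010111 (215)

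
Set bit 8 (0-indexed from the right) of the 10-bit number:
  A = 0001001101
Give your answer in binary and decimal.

Mask = 1 << 8 = 0100000000
Bit 8 of A is 0, so OR-ing with the mask flips it to 1.
  0001001101
| 0100000000
------------
  0101001101

Answer: 0101001101 (333)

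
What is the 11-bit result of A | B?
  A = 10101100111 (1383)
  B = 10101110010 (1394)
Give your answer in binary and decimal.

Apply | to each column (1 where either bit is 1):
  10101100111
| 10101110010
-------------
  10101110111

Answer: 10101110111 (1399)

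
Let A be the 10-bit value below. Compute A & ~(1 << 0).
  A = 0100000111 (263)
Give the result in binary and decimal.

Mask = ~(1 << 0) = 1111111110
Bit 0 of A is 1, so AND-ing with the mask clears it to 0.
  0100000111
& 1111111110
------------
  0100000110

Answer: 0100000110 (262)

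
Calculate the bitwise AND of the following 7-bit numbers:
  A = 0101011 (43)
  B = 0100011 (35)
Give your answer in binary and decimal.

Apply & to each column (1 only where both bits are 1):
  0101011
& 0100011
---------
  0100011

Answer: 0100011 (35)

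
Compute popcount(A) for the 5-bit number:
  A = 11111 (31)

11111
1-bits at positions (from bit 0 = LSB): 0, 1, 2, 3, 4
Count = 5

Answer: 5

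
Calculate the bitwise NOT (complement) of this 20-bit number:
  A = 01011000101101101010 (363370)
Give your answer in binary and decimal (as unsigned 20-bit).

Flip each bit (0->1, 1->0):
  01011000101101101010
  10100111010010010101

Answer: 10100111010010010101 (685205)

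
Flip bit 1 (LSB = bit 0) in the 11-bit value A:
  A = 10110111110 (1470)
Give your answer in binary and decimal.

Mask = 1 << 1 = 00000000010
Bit 1 of A is 1; XOR with the mask flips it to 0.
  10110111110
^ 00000000010
-------------
  10110111100

Answer: 10110111100 (1468)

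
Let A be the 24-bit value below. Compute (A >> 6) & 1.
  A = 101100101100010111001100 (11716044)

Bit 6 is the 7th from the right.
  101100101100010111001100
                   ^
That bit is 1.

Answer: 1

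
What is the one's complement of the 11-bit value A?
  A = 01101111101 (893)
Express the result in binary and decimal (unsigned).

Flip each bit (0->1, 1->0):
  01101111101
  10010000010

Answer: 10010000010 (1154)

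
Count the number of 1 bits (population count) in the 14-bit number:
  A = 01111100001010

01111100001010
1-bits at positions (from bit 0 = LSB): 1, 3, 8, 9, 10, 11, 12
Count = 7

Answer: 7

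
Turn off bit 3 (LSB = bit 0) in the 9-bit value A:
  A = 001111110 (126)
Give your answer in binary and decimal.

Mask = ~(1 << 3) = 111110111
Bit 3 of A is 1, so AND-ing with the mask clears it to 0.
  001111110
& 111110111
-----------
  001110110

Answer: 001110110 (118)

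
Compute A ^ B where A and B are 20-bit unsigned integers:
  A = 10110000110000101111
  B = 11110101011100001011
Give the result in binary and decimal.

Apply ^ to each column (1 where bits differ):
  10110000110000101111
^ 11110101011100001011
----------------------
  01000101101100100100

Answer: 01000101101100100100 (285476)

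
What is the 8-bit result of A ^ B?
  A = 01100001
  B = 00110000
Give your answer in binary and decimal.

Apply ^ to each column (1 where bits differ):
  01100001
^ 00110000
----------
  01010001

Answer: 01010001 (81)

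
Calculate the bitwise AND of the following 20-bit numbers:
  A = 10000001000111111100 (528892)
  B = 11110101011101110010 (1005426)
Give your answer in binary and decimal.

Apply & to each column (1 only where both bits are 1):
  10000001000111111100
& 11110101011101110010
----------------------
  10000001000101110000

Answer: 10000001000101110000 (528752)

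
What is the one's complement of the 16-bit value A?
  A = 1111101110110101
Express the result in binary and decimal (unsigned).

Flip each bit (0->1, 1->0):
  1111101110110101
  0000010001001010

Answer: 0000010001001010 (1098)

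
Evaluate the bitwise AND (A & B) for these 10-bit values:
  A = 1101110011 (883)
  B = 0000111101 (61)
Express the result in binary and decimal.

Apply & to each column (1 only where both bits are 1):
  1101110011
& 0000111101
------------
  0000110001

Answer: 0000110001 (49)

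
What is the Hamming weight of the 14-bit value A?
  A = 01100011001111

01100011001111
1-bits at positions (from bit 0 = LSB): 0, 1, 2, 3, 6, 7, 11, 12
Count = 8

Answer: 8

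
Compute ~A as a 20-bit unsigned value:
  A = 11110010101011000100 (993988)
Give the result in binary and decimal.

Flip each bit (0->1, 1->0):
  11110010101011000100
  00001101010100111011

Answer: 00001101010100111011 (54587)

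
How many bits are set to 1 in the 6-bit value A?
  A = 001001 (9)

001001
1-bits at positions (from bit 0 = LSB): 0, 3
Count = 2

Answer: 2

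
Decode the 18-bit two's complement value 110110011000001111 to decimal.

MSB is 1, so the value is negative. Find the magnitude:
1. Invert bits:  001001100111110000
2. Add 1:        001001100111110001  = 39409
3. Apply sign:   -39409

Answer: -39409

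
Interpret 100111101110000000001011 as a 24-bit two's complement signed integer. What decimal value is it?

MSB is 1, so the value is negative. Find the magnitude:
1. Invert bits:  011000010001111111110100
2. Add 1:        011000010001111111110101  = 6365173
3. Apply sign:   -6365173

Answer: -6365173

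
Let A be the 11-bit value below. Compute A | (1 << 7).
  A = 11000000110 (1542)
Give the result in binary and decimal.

Mask = 1 << 7 = 00010000000
Bit 7 of A is 0, so OR-ing with the mask flips it to 1.
  11000000110
| 00010000000
-------------
  11010000110

Answer: 11010000110 (1670)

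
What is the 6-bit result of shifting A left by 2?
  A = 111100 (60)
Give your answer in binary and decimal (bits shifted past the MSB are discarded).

Shift left by 2: drop the top 2 bit(s), append 2 zero(s) on the right.
  111100  ->  discard [11], keep [1100], append 00
= 110000

Answer: 110000 (48)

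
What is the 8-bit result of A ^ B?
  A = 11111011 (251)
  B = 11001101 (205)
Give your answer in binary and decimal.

Apply ^ to each column (1 where bits differ):
  11111011
^ 11001101
----------
  00110110

Answer: 00110110 (54)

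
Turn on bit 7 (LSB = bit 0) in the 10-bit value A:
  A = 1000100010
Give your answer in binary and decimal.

Mask = 1 << 7 = 0010000000
Bit 7 of A is 0, so OR-ing with the mask flips it to 1.
  1000100010
| 0010000000
------------
  1010100010

Answer: 1010100010 (674)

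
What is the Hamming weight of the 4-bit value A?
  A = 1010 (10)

1010
1-bits at positions (from bit 0 = LSB): 1, 3
Count = 2

Answer: 2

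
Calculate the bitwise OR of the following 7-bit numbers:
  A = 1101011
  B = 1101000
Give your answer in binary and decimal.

Apply | to each column (1 where either bit is 1):
  1101011
| 1101000
---------
  1101011

Answer: 1101011 (107)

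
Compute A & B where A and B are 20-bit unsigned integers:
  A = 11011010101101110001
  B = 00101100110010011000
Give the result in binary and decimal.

Apply & to each column (1 only where both bits are 1):
  11011010101101110001
& 00101100110010011000
----------------------
  00001000100000010000

Answer: 00001000100000010000 (34832)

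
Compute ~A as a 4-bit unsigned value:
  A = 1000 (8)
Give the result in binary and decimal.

Flip each bit (0->1, 1->0):
  1000
  0111

Answer: 0111 (7)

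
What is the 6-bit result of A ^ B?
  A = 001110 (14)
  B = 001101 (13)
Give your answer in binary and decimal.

Apply ^ to each column (1 where bits differ):
  001110
^ 001101
--------
  000011

Answer: 000011 (3)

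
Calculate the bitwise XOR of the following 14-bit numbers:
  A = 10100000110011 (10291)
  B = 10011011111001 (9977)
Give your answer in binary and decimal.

Apply ^ to each column (1 where bits differ):
  10100000110011
^ 10011011111001
----------------
  00111011001010

Answer: 00111011001010 (3786)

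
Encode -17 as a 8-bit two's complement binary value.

1. Binary of +17:  00010001
2. Invert bits:     11101110
3. Add 1:           11101111

Answer: 11101111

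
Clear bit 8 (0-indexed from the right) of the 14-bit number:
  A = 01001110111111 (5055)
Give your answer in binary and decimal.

Mask = ~(1 << 8) = 11111011111111
Bit 8 of A is 1, so AND-ing with the mask clears it to 0.
  01001110111111
& 11111011111111
----------------
  01001010111111

Answer: 01001010111111 (4799)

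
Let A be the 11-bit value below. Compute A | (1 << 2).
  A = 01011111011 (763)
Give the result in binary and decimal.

Mask = 1 << 2 = 00000000100
Bit 2 of A is 0, so OR-ing with the mask flips it to 1.
  01011111011
| 00000000100
-------------
  01011111111

Answer: 01011111111 (767)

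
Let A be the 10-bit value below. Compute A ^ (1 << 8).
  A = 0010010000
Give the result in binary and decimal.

Mask = 1 << 8 = 0100000000
Bit 8 of A is 0; XOR with the mask flips it to 1.
  0010010000
^ 0100000000
------------
  0110010000

Answer: 0110010000 (400)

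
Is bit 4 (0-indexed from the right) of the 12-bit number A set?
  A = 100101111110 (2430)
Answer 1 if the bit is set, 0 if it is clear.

Bit 4 is the 5th from the right.
  100101111110
         ^
That bit is 1.

Answer: 1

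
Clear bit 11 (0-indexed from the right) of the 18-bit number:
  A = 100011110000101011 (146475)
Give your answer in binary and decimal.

Mask = ~(1 << 11) = 111111011111111111
Bit 11 of A is 1, so AND-ing with the mask clears it to 0.
  100011110000101011
& 111111011111111111
--------------------
  100011010000101011

Answer: 100011010000101011 (144427)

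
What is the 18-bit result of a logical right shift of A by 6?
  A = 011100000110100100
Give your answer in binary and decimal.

Logical shift right by 6: drop the bottom 6 bit(s), prepend 6 zero(s) on the left.
  011100000110100100  ->  keep [011100000110], discard [100100], prepend 000000
= 000000011100000110

Answer: 000000011100000110 (1798)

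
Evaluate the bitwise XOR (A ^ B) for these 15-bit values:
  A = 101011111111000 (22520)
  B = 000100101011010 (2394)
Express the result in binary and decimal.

Apply ^ to each column (1 where bits differ):
  101011111111000
^ 000100101011010
-----------------
  101111010100010

Answer: 101111010100010 (24226)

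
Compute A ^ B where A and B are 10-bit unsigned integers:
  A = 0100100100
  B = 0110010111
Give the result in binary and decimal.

Apply ^ to each column (1 where bits differ):
  0100100100
^ 0110010111
------------
  0010110011

Answer: 0010110011 (179)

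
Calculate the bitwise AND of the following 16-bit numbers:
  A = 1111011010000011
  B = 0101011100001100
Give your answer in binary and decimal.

Apply & to each column (1 only where both bits are 1):
  1111011010000011
& 0101011100001100
------------------
  0101011000000000

Answer: 0101011000000000 (22016)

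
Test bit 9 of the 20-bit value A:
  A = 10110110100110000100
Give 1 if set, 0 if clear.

Bit 9 is the 10th from the right.
  10110110100110000100
            ^
That bit is 0.

Answer: 0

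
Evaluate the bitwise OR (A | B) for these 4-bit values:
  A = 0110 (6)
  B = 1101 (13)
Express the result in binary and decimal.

Apply | to each column (1 where either bit is 1):
  0110
| 1101
------
  1111

Answer: 1111 (15)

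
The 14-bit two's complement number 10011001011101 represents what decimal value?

MSB is 1, so the value is negative. Find the magnitude:
1. Invert bits:  01100110100010
2. Add 1:        01100110100011  = 6563
3. Apply sign:   -6563

Answer: -6563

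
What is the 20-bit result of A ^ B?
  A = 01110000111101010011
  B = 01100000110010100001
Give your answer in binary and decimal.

Apply ^ to each column (1 where bits differ):
  01110000111101010011
^ 01100000110010100001
----------------------
  00010000001111110010

Answer: 00010000001111110010 (66546)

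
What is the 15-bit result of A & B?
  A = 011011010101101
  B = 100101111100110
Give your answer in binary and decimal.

Apply & to each column (1 only where both bits are 1):
  011011010101101
& 100101111100110
-----------------
  000001010100100

Answer: 000001010100100 (676)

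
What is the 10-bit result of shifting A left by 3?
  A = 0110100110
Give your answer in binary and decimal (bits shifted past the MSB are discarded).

Shift left by 3: drop the top 3 bit(s), append 3 zero(s) on the right.
  0110100110  ->  discard [011], keep [0100110], append 000
= 0100110000

Answer: 0100110000 (304)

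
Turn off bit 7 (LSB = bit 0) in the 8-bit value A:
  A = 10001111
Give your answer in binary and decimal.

Mask = ~(1 << 7) = 01111111
Bit 7 of A is 1, so AND-ing with the mask clears it to 0.
  10001111
& 01111111
----------
  00001111

Answer: 00001111 (15)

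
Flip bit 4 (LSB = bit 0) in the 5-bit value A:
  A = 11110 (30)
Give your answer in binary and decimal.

Mask = 1 << 4 = 10000
Bit 4 of A is 1; XOR with the mask flips it to 0.
  11110
^ 10000
-------
  01110

Answer: 01110 (14)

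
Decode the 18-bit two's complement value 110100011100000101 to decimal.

MSB is 1, so the value is negative. Find the magnitude:
1. Invert bits:  001011100011111010
2. Add 1:        001011100011111011  = 47355
3. Apply sign:   -47355

Answer: -47355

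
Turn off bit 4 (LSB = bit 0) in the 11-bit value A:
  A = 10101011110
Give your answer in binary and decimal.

Mask = ~(1 << 4) = 11111101111
Bit 4 of A is 1, so AND-ing with the mask clears it to 0.
  10101011110
& 11111101111
-------------
  10101001110

Answer: 10101001110 (1358)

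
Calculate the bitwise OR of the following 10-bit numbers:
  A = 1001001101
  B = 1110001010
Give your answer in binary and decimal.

Apply | to each column (1 where either bit is 1):
  1001001101
| 1110001010
------------
  1111001111

Answer: 1111001111 (975)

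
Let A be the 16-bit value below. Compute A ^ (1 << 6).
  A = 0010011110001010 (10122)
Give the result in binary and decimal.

Mask = 1 << 6 = 0000000001000000
Bit 6 of A is 0; XOR with the mask flips it to 1.
  0010011110001010
^ 0000000001000000
------------------
  0010011111001010

Answer: 0010011111001010 (10186)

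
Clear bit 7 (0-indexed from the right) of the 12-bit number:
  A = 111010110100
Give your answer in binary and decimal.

Mask = ~(1 << 7) = 111101111111
Bit 7 of A is 1, so AND-ing with the mask clears it to 0.
  111010110100
& 111101111111
--------------
  111000110100

Answer: 111000110100 (3636)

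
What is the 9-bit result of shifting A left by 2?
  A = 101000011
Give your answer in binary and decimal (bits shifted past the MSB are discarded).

Shift left by 2: drop the top 2 bit(s), append 2 zero(s) on the right.
  101000011  ->  discard [10], keep [1000011], append 00
= 100001100

Answer: 100001100 (268)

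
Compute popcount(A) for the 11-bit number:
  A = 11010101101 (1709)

11010101101
1-bits at positions (from bit 0 = LSB): 0, 2, 3, 5, 7, 9, 10
Count = 7

Answer: 7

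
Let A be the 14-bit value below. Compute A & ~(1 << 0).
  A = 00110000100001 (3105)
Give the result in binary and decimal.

Mask = ~(1 << 0) = 11111111111110
Bit 0 of A is 1, so AND-ing with the mask clears it to 0.
  00110000100001
& 11111111111110
----------------
  00110000100000

Answer: 00110000100000 (3104)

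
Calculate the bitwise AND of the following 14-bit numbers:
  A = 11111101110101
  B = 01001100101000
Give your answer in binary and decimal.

Apply & to each column (1 only where both bits are 1):
  11111101110101
& 01001100101000
----------------
  01001100100000

Answer: 01001100100000 (4896)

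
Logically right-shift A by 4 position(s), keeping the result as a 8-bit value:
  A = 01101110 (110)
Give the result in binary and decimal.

Logical shift right by 4: drop the bottom 4 bit(s), prepend 4 zero(s) on the left.
  01101110  ->  keep [0110], discard [1110], prepend 0000
= 00000110

Answer: 00000110 (6)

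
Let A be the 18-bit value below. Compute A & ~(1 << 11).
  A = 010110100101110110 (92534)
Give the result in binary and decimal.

Mask = ~(1 << 11) = 111111011111111111
Bit 11 of A is 1, so AND-ing with the mask clears it to 0.
  010110100101110110
& 111111011111111111
--------------------
  010110000101110110

Answer: 010110000101110110 (90486)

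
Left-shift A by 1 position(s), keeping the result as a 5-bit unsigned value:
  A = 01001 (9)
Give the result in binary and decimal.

Shift left by 1: drop the top 1 bit(s), append 1 zero(s) on the right.
  01001  ->  discard [0], keep [1001], append 0
= 10010

Answer: 10010 (18)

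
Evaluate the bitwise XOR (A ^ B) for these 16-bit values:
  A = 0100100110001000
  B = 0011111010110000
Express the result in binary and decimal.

Apply ^ to each column (1 where bits differ):
  0100100110001000
^ 0011111010110000
------------------
  0111011100111000

Answer: 0111011100111000 (30520)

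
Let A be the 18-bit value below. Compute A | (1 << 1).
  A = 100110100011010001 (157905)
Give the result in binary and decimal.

Mask = 1 << 1 = 000000000000000010
Bit 1 of A is 0, so OR-ing with the mask flips it to 1.
  100110100011010001
| 000000000000000010
--------------------
  100110100011010011

Answer: 100110100011010011 (157907)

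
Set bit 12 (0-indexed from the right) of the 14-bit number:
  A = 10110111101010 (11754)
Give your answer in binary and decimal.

Mask = 1 << 12 = 01000000000000
Bit 12 of A is 0, so OR-ing with the mask flips it to 1.
  10110111101010
| 01000000000000
----------------
  11110111101010

Answer: 11110111101010 (15850)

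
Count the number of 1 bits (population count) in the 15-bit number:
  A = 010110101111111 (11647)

010110101111111
1-bits at positions (from bit 0 = LSB): 0, 1, 2, 3, 4, 5, 6, 8, 10, 11, 13
Count = 11

Answer: 11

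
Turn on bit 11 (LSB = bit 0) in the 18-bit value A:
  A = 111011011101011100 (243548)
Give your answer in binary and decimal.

Mask = 1 << 11 = 000000100000000000
Bit 11 of A is 0, so OR-ing with the mask flips it to 1.
  111011011101011100
| 000000100000000000
--------------------
  111011111101011100

Answer: 111011111101011100 (245596)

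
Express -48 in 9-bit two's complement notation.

1. Binary of +48:  000110000
2. Invert bits:     111001111
3. Add 1:           111010000

Answer: 111010000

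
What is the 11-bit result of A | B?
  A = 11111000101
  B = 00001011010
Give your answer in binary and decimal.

Apply | to each column (1 where either bit is 1):
  11111000101
| 00001011010
-------------
  11111011111

Answer: 11111011111 (2015)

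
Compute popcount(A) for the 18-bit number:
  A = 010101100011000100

010101100011000100
1-bits at positions (from bit 0 = LSB): 2, 6, 7, 11, 12, 14, 16
Count = 7

Answer: 7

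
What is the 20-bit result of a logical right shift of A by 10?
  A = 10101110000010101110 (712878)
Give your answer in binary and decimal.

Logical shift right by 10: drop the bottom 10 bit(s), prepend 10 zero(s) on the left.
  10101110000010101110  ->  keep [1010111000], discard [0010101110], prepend 0000000000
= 00000000001010111000

Answer: 00000000001010111000 (696)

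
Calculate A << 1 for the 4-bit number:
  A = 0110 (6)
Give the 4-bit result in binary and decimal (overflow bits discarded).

Shift left by 1: drop the top 1 bit(s), append 1 zero(s) on the right.
  0110  ->  discard [0], keep [110], append 0
= 1100

Answer: 1100 (12)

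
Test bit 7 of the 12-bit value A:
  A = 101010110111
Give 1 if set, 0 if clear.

Bit 7 is the 8th from the right.
  101010110111
      ^
That bit is 1.

Answer: 1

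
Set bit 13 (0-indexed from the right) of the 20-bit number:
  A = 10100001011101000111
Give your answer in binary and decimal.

Mask = 1 << 13 = 00000010000000000000
Bit 13 of A is 0, so OR-ing with the mask flips it to 1.
  10100001011101000111
| 00000010000000000000
----------------------
  10100011011101000111

Answer: 10100011011101000111 (669511)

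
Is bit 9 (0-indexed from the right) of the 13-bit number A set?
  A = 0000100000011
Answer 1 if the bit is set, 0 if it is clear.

Bit 9 is the 10th from the right.
  0000100000011
     ^
That bit is 0.

Answer: 0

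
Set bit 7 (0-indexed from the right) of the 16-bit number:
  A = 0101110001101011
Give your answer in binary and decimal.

Mask = 1 << 7 = 0000000010000000
Bit 7 of A is 0, so OR-ing with the mask flips it to 1.
  0101110001101011
| 0000000010000000
------------------
  0101110011101011

Answer: 0101110011101011 (23787)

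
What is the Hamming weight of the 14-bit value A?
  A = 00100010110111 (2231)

00100010110111
1-bits at positions (from bit 0 = LSB): 0, 1, 2, 4, 5, 7, 11
Count = 7

Answer: 7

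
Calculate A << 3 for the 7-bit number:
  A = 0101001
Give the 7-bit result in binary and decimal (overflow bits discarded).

Shift left by 3: drop the top 3 bit(s), append 3 zero(s) on the right.
  0101001  ->  discard [010], keep [1001], append 000
= 1001000

Answer: 1001000 (72)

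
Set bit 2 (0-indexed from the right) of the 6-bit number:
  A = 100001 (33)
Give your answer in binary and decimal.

Mask = 1 << 2 = 000100
Bit 2 of A is 0, so OR-ing with the mask flips it to 1.
  100001
| 000100
--------
  100101

Answer: 100101 (37)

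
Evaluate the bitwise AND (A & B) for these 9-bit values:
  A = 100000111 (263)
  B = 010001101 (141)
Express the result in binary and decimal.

Apply & to each column (1 only where both bits are 1):
  100000111
& 010001101
-----------
  000000101

Answer: 000000101 (5)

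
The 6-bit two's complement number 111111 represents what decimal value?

MSB is 1, so the value is negative. Find the magnitude:
1. Invert bits:  000000
2. Add 1:        000001  = 1
3. Apply sign:   -1

Answer: -1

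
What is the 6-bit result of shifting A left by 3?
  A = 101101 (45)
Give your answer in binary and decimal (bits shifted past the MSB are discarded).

Shift left by 3: drop the top 3 bit(s), append 3 zero(s) on the right.
  101101  ->  discard [101], keep [101], append 000
= 101000

Answer: 101000 (40)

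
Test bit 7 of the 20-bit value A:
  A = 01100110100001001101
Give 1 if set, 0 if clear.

Bit 7 is the 8th from the right.
  01100110100001001101
              ^
That bit is 0.

Answer: 0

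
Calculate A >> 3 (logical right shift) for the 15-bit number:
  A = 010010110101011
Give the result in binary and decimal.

Logical shift right by 3: drop the bottom 3 bit(s), prepend 3 zero(s) on the left.
  010010110101011  ->  keep [010010110101], discard [011], prepend 000
= 000010010110101

Answer: 000010010110101 (1205)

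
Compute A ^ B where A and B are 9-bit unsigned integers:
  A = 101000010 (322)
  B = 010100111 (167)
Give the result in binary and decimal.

Apply ^ to each column (1 where bits differ):
  101000010
^ 010100111
-----------
  111100101

Answer: 111100101 (485)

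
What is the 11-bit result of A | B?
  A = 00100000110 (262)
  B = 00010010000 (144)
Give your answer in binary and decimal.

Apply | to each column (1 where either bit is 1):
  00100000110
| 00010010000
-------------
  00110010110

Answer: 00110010110 (406)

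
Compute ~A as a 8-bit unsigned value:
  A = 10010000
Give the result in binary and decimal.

Flip each bit (0->1, 1->0):
  10010000
  01101111

Answer: 01101111 (111)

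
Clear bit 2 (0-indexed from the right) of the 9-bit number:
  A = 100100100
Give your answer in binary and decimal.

Mask = ~(1 << 2) = 111111011
Bit 2 of A is 1, so AND-ing with the mask clears it to 0.
  100100100
& 111111011
-----------
  100100000

Answer: 100100000 (288)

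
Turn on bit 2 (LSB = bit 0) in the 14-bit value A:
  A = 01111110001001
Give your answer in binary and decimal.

Mask = 1 << 2 = 00000000000100
Bit 2 of A is 0, so OR-ing with the mask flips it to 1.
  01111110001001
| 00000000000100
----------------
  01111110001101

Answer: 01111110001101 (8077)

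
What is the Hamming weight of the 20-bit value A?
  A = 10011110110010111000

10011110110010111000
1-bits at positions (from bit 0 = LSB): 3, 4, 5, 7, 10, 11, 13, 14, 15, 16, 19
Count = 11

Answer: 11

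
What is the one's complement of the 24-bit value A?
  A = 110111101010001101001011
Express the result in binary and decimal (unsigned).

Flip each bit (0->1, 1->0):
  110111101010001101001011
  001000010101110010110100

Answer: 001000010101110010110100 (2186420)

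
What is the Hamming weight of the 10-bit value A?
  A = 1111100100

1111100100
1-bits at positions (from bit 0 = LSB): 2, 5, 6, 7, 8, 9
Count = 6

Answer: 6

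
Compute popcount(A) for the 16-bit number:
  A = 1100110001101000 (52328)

1100110001101000
1-bits at positions (from bit 0 = LSB): 3, 5, 6, 10, 11, 14, 15
Count = 7

Answer: 7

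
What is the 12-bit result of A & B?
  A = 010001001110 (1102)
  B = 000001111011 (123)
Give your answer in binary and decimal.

Apply & to each column (1 only where both bits are 1):
  010001001110
& 000001111011
--------------
  000001001010

Answer: 000001001010 (74)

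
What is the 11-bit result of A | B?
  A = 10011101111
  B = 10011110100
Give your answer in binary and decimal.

Apply | to each column (1 where either bit is 1):
  10011101111
| 10011110100
-------------
  10011111111

Answer: 10011111111 (1279)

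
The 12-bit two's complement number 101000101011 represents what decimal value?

MSB is 1, so the value is negative. Find the magnitude:
1. Invert bits:  010111010100
2. Add 1:        010111010101  = 1493
3. Apply sign:   -1493

Answer: -1493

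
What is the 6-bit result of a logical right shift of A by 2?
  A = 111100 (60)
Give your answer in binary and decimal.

Logical shift right by 2: drop the bottom 2 bit(s), prepend 2 zero(s) on the left.
  111100  ->  keep [1111], discard [00], prepend 00
= 001111

Answer: 001111 (15)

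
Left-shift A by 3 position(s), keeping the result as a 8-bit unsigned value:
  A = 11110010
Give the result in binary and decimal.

Shift left by 3: drop the top 3 bit(s), append 3 zero(s) on the right.
  11110010  ->  discard [111], keep [10010], append 000
= 10010000

Answer: 10010000 (144)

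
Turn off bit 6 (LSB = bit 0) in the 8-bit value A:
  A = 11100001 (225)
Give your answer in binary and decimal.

Mask = ~(1 << 6) = 10111111
Bit 6 of A is 1, so AND-ing with the mask clears it to 0.
  11100001
& 10111111
----------
  10100001

Answer: 10100001 (161)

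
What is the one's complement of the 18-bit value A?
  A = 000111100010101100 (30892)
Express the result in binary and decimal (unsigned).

Flip each bit (0->1, 1->0):
  000111100010101100
  111000011101010011

Answer: 111000011101010011 (231251)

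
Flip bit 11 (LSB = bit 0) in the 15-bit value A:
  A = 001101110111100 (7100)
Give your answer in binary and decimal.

Mask = 1 << 11 = 000100000000000
Bit 11 of A is 1; XOR with the mask flips it to 0.
  001101110111100
^ 000100000000000
-----------------
  001001110111100

Answer: 001001110111100 (5052)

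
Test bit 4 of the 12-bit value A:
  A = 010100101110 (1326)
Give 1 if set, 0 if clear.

Bit 4 is the 5th from the right.
  010100101110
         ^
That bit is 0.

Answer: 0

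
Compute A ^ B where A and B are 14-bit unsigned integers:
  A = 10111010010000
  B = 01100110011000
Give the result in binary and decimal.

Apply ^ to each column (1 where bits differ):
  10111010010000
^ 01100110011000
----------------
  11011100001000

Answer: 11011100001000 (14088)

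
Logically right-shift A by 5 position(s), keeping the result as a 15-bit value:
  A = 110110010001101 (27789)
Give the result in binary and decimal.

Logical shift right by 5: drop the bottom 5 bit(s), prepend 5 zero(s) on the left.
  110110010001101  ->  keep [1101100100], discard [01101], prepend 00000
= 000001101100100

Answer: 000001101100100 (868)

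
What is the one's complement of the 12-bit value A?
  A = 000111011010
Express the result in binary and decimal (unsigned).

Flip each bit (0->1, 1->0):
  000111011010
  111000100101

Answer: 111000100101 (3621)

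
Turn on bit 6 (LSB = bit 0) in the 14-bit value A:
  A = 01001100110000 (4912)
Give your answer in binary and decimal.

Mask = 1 << 6 = 00000001000000
Bit 6 of A is 0, so OR-ing with the mask flips it to 1.
  01001100110000
| 00000001000000
----------------
  01001101110000

Answer: 01001101110000 (4976)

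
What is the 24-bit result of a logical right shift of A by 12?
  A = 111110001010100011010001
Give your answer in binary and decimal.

Logical shift right by 12: drop the bottom 12 bit(s), prepend 12 zero(s) on the left.
  111110001010100011010001  ->  keep [111110001010], discard [100011010001], prepend 000000000000
= 000000000000111110001010

Answer: 000000000000111110001010 (3978)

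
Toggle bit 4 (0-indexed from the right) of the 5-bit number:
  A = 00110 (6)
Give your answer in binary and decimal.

Mask = 1 << 4 = 10000
Bit 4 of A is 0; XOR with the mask flips it to 1.
  00110
^ 10000
-------
  10110

Answer: 10110 (22)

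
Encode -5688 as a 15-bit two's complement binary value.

1. Binary of +5688:  001011000111000
2. Invert bits:     110100111000111
3. Add 1:           110100111001000

Answer: 110100111001000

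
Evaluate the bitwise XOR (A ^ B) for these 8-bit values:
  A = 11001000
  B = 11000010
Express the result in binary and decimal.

Apply ^ to each column (1 where bits differ):
  11001000
^ 11000010
----------
  00001010

Answer: 00001010 (10)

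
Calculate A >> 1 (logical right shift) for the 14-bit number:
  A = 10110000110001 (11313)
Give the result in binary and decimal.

Logical shift right by 1: drop the bottom 1 bit(s), prepend 1 zero(s) on the left.
  10110000110001  ->  keep [1011000011000], discard [1], prepend 0
= 01011000011000

Answer: 01011000011000 (5656)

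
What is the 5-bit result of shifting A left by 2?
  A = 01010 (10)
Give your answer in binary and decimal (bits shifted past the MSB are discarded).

Shift left by 2: drop the top 2 bit(s), append 2 zero(s) on the right.
  01010  ->  discard [01], keep [010], append 00
= 01000

Answer: 01000 (8)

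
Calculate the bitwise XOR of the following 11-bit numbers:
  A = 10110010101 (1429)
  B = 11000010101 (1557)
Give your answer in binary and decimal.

Apply ^ to each column (1 where bits differ):
  10110010101
^ 11000010101
-------------
  01110000000

Answer: 01110000000 (896)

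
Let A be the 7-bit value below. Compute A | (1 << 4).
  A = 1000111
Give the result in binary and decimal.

Mask = 1 << 4 = 0010000
Bit 4 of A is 0, so OR-ing with the mask flips it to 1.
  1000111
| 0010000
---------
  1010111

Answer: 1010111 (87)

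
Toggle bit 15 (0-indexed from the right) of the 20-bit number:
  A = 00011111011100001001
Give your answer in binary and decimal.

Mask = 1 << 15 = 00001000000000000000
Bit 15 of A is 1; XOR with the mask flips it to 0.
  00011111011100001001
^ 00001000000000000000
----------------------
  00010111011100001001

Answer: 00010111011100001001 (96009)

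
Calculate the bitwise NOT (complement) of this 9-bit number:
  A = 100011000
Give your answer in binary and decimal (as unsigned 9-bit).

Flip each bit (0->1, 1->0):
  100011000
  011100111

Answer: 011100111 (231)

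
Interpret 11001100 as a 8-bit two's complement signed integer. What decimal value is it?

MSB is 1, so the value is negative. Find the magnitude:
1. Invert bits:  00110011
2. Add 1:        00110100  = 52
3. Apply sign:   -52

Answer: -52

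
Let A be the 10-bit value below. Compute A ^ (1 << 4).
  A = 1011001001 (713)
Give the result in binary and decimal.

Mask = 1 << 4 = 0000010000
Bit 4 of A is 0; XOR with the mask flips it to 1.
  1011001001
^ 0000010000
------------
  1011011001

Answer: 1011011001 (729)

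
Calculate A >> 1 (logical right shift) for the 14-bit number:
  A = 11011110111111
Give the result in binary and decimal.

Logical shift right by 1: drop the bottom 1 bit(s), prepend 1 zero(s) on the left.
  11011110111111  ->  keep [1101111011111], discard [1], prepend 0
= 01101111011111

Answer: 01101111011111 (7135)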